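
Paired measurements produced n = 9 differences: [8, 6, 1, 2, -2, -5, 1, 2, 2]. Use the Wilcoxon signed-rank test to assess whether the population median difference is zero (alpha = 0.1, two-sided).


Step 1: Drop any zero differences (none here) and take |d_i|.
|d| = [8, 6, 1, 2, 2, 5, 1, 2, 2]
Step 2: Midrank |d_i| (ties get averaged ranks).
ranks: |8|->9, |6|->8, |1|->1.5, |2|->4.5, |2|->4.5, |5|->7, |1|->1.5, |2|->4.5, |2|->4.5
Step 3: Attach original signs; sum ranks with positive sign and with negative sign.
W+ = 9 + 8 + 1.5 + 4.5 + 1.5 + 4.5 + 4.5 = 33.5
W- = 4.5 + 7 = 11.5
(Check: W+ + W- = 45 should equal n(n+1)/2 = 45.)
Step 4: Test statistic W = min(W+, W-) = 11.5.
Step 5: Ties in |d|, so use the tie-corrected normal approximation.
        E[W] = n(n+1)/4 = 9*10/4 = 22.5.
        Tie groups: |d|=1 (t=2), |d|=2 (t=4); sum(t^3 - t) = 66.
        Var[W] = n(n+1)(2n+1)/24 - sum(t^3-t)/48 = 1710/24 - 66/48 = 69.875.
        z = (W - E[W]) / sqrt(Var[W]) = (11.5 - 22.5) / 8.3591 = -1.3159.
        Two-sided p = 2*Phi(z) = 0.188199.
Step 6: alpha = 0.1. fail to reject H0.

W+ = 33.5, W- = 11.5, W = min = 11.5, p = 0.188199, fail to reject H0.


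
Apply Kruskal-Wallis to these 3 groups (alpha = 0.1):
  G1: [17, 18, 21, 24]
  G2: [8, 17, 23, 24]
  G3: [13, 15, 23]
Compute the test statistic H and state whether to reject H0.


Step 1: Combine all N = 11 observations and assign midranks.
sorted (value, group, rank): (8,G2,1), (13,G3,2), (15,G3,3), (17,G1,4.5), (17,G2,4.5), (18,G1,6), (21,G1,7), (23,G2,8.5), (23,G3,8.5), (24,G1,10.5), (24,G2,10.5)
Step 2: Sum ranks within each group.
R_1 = 28 (n_1 = 4)
R_2 = 24.5 (n_2 = 4)
R_3 = 13.5 (n_3 = 3)
Step 3: H = 12/(N(N+1)) * sum(R_i^2/n_i) - 3(N+1)
     = 12/(11*12) * (28^2/4 + 24.5^2/4 + 13.5^2/3) - 3*12
     = 0.090909 * 406.812 - 36
     = 0.982955.
Step 4: Ties present; correction factor C = 1 - 18/(11^3 - 11) = 0.986364. Corrected H = 0.982955 / 0.986364 = 0.996544.
Step 5: Under H0, H ~ chi^2(2); p-value = 0.607580.
Step 6: alpha = 0.1. fail to reject H0.

H = 0.9965, df = 2, p = 0.607580, fail to reject H0.


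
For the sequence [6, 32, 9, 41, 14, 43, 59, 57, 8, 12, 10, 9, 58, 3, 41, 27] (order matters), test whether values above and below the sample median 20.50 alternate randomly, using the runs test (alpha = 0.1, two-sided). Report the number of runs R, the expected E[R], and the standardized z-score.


Step 1: Compute median = 20.50; label A = above, B = below.
Labels in order: BABABAAABBBBABAA  (n_A = 8, n_B = 8)
Step 2: Count runs R = 10.
Step 3: Under H0 (random ordering), E[R] = 2*n_A*n_B/(n_A+n_B) + 1 = 2*8*8/16 + 1 = 9.0000.
        Var[R] = 2*n_A*n_B*(2*n_A*n_B - n_A - n_B) / ((n_A+n_B)^2 * (n_A+n_B-1)) = 14336/3840 = 3.7333.
        SD[R] = 1.9322.
Step 4: Continuity-corrected z = (R - 0.5 - E[R]) / SD[R] = (10 - 0.5 - 9.0000) / 1.9322 = 0.2588.
Step 5: Two-sided p-value via normal approximation = 2*(1 - Phi(|z|)) = 0.795809.
Step 6: alpha = 0.1. fail to reject H0.

R = 10, z = 0.2588, p = 0.795809, fail to reject H0.


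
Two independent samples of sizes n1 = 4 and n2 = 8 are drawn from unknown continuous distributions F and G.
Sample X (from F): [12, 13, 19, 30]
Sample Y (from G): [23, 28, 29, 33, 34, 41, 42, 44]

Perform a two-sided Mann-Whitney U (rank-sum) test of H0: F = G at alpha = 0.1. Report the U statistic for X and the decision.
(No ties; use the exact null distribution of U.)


Step 1: Combine and sort all 12 observations; assign midranks.
sorted (value, group): (12,X), (13,X), (19,X), (23,Y), (28,Y), (29,Y), (30,X), (33,Y), (34,Y), (41,Y), (42,Y), (44,Y)
ranks: 12->1, 13->2, 19->3, 23->4, 28->5, 29->6, 30->7, 33->8, 34->9, 41->10, 42->11, 44->12
Step 2: Rank sum for X: R1 = 1 + 2 + 3 + 7 = 13.
Step 3: U_X = R1 - n1(n1+1)/2 = 13 - 4*5/2 = 13 - 10 = 3.
       U_Y = n1*n2 - U_X = 32 - 3 = 29.
Step 4: No ties, so the exact null distribution of U (based on enumerating the C(12,4) = 495 equally likely rank assignments) gives the two-sided p-value.
Step 5: p-value = 0.028283; compare to alpha = 0.1. reject H0.

U_X = 3, p = 0.028283, reject H0 at alpha = 0.1.


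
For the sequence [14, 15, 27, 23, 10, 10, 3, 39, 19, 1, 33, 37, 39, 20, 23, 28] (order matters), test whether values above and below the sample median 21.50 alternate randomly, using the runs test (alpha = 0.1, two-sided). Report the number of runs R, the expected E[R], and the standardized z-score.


Step 1: Compute median = 21.50; label A = above, B = below.
Labels in order: BBAABBBABBAAABAA  (n_A = 8, n_B = 8)
Step 2: Count runs R = 8.
Step 3: Under H0 (random ordering), E[R] = 2*n_A*n_B/(n_A+n_B) + 1 = 2*8*8/16 + 1 = 9.0000.
        Var[R] = 2*n_A*n_B*(2*n_A*n_B - n_A - n_B) / ((n_A+n_B)^2 * (n_A+n_B-1)) = 14336/3840 = 3.7333.
        SD[R] = 1.9322.
Step 4: Continuity-corrected z = (R + 0.5 - E[R]) / SD[R] = (8 + 0.5 - 9.0000) / 1.9322 = -0.2588.
Step 5: Two-sided p-value via normal approximation = 2*(1 - Phi(|z|)) = 0.795809.
Step 6: alpha = 0.1. fail to reject H0.

R = 8, z = -0.2588, p = 0.795809, fail to reject H0.


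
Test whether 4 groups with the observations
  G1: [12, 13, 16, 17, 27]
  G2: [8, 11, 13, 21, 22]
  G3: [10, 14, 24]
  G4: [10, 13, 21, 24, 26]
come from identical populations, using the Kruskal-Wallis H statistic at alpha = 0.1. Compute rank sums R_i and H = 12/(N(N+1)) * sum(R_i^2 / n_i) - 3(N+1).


Step 1: Combine all N = 18 observations and assign midranks.
sorted (value, group, rank): (8,G2,1), (10,G3,2.5), (10,G4,2.5), (11,G2,4), (12,G1,5), (13,G1,7), (13,G2,7), (13,G4,7), (14,G3,9), (16,G1,10), (17,G1,11), (21,G2,12.5), (21,G4,12.5), (22,G2,14), (24,G3,15.5), (24,G4,15.5), (26,G4,17), (27,G1,18)
Step 2: Sum ranks within each group.
R_1 = 51 (n_1 = 5)
R_2 = 38.5 (n_2 = 5)
R_3 = 27 (n_3 = 3)
R_4 = 54.5 (n_4 = 5)
Step 3: H = 12/(N(N+1)) * sum(R_i^2/n_i) - 3(N+1)
     = 12/(18*19) * (51^2/5 + 38.5^2/5 + 27^2/3 + 54.5^2/5) - 3*19
     = 0.035088 * 1653.7 - 57
     = 1.024561.
Step 4: Ties present; correction factor C = 1 - 42/(18^3 - 18) = 0.992776. Corrected H = 1.024561 / 0.992776 = 1.032017.
Step 5: Under H0, H ~ chi^2(3); p-value = 0.793506.
Step 6: alpha = 0.1. fail to reject H0.

H = 1.0320, df = 3, p = 0.793506, fail to reject H0.


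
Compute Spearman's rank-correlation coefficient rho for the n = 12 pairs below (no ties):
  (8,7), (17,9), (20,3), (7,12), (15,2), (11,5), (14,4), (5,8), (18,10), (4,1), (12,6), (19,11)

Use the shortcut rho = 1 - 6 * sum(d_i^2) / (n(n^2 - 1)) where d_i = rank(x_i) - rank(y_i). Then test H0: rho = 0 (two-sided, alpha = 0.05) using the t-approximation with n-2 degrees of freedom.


Step 1: Rank x and y separately (midranks; no ties here).
rank(x): 8->4, 17->9, 20->12, 7->3, 15->8, 11->5, 14->7, 5->2, 18->10, 4->1, 12->6, 19->11
rank(y): 7->7, 9->9, 3->3, 12->12, 2->2, 5->5, 4->4, 8->8, 10->10, 1->1, 6->6, 11->11
Step 2: d_i = R_x(i) - R_y(i); compute d_i^2.
  (4-7)^2=9, (9-9)^2=0, (12-3)^2=81, (3-12)^2=81, (8-2)^2=36, (5-5)^2=0, (7-4)^2=9, (2-8)^2=36, (10-10)^2=0, (1-1)^2=0, (6-6)^2=0, (11-11)^2=0
sum(d^2) = 252.
Step 3: rho = 1 - 6*252 / (12*(12^2 - 1)) = 1 - 1512/1716 = 0.118881.
Step 4: Under H0, t = rho * sqrt((n-2)/(1-rho^2)) = 0.3786 ~ t(10).
Step 5: Two-sided p-value from the t-distribution with 10 df = 0.712884.
Step 6: alpha = 0.05. fail to reject H0.

rho = 0.1189, p = 0.712884, fail to reject H0 at alpha = 0.05.


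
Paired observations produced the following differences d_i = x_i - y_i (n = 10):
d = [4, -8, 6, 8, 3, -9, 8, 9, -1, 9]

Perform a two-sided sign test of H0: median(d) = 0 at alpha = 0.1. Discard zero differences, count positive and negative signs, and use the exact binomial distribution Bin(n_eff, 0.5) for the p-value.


Step 1: Discard zero differences. Original n = 10; n_eff = number of nonzero differences = 10.
Nonzero differences (with sign): +4, -8, +6, +8, +3, -9, +8, +9, -1, +9
Step 2: Count signs: positive = 7, negative = 3.
Step 3: Under H0: P(positive) = 0.5, so the number of positives S ~ Bin(10, 0.5).
Step 4: Two-sided exact p-value = sum of Bin(10,0.5) probabilities at or below the observed probability = 0.343750.
Step 5: alpha = 0.1. fail to reject H0.

n_eff = 10, pos = 7, neg = 3, p = 0.343750, fail to reject H0.


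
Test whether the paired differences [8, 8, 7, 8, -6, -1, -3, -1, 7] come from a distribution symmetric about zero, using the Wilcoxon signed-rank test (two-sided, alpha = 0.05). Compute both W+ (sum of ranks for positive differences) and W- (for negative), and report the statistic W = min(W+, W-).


Step 1: Drop any zero differences (none here) and take |d_i|.
|d| = [8, 8, 7, 8, 6, 1, 3, 1, 7]
Step 2: Midrank |d_i| (ties get averaged ranks).
ranks: |8|->8, |8|->8, |7|->5.5, |8|->8, |6|->4, |1|->1.5, |3|->3, |1|->1.5, |7|->5.5
Step 3: Attach original signs; sum ranks with positive sign and with negative sign.
W+ = 8 + 8 + 5.5 + 8 + 5.5 = 35
W- = 4 + 1.5 + 3 + 1.5 = 10
(Check: W+ + W- = 45 should equal n(n+1)/2 = 45.)
Step 4: Test statistic W = min(W+, W-) = 10.
Step 5: Ties in |d|, so use the tie-corrected normal approximation.
        E[W] = n(n+1)/4 = 9*10/4 = 22.5.
        Tie groups: |d|=1 (t=2), |d|=7 (t=2), |d|=8 (t=3); sum(t^3 - t) = 36.
        Var[W] = n(n+1)(2n+1)/24 - sum(t^3-t)/48 = 1710/24 - 36/48 = 70.5.
        z = (W - E[W]) / sqrt(Var[W]) = (10 - 22.5) / 8.3964 = -1.4887.
        Two-sided p = 2*Phi(z) = 0.136559.
Step 6: alpha = 0.05. fail to reject H0.

W+ = 35, W- = 10, W = min = 10, p = 0.136559, fail to reject H0.


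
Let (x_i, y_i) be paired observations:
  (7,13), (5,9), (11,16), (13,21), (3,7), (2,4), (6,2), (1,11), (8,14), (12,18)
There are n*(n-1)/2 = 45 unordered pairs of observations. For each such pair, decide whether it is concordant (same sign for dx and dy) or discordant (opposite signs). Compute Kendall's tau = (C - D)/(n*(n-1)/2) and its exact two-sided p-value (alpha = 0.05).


Step 1: Enumerate the 45 unordered pairs (i,j) with i<j and classify each by sign(x_j-x_i) * sign(y_j-y_i).
  (1,2):dx=-2,dy=-4->C; (1,3):dx=+4,dy=+3->C; (1,4):dx=+6,dy=+8->C; (1,5):dx=-4,dy=-6->C
  (1,6):dx=-5,dy=-9->C; (1,7):dx=-1,dy=-11->C; (1,8):dx=-6,dy=-2->C; (1,9):dx=+1,dy=+1->C
  (1,10):dx=+5,dy=+5->C; (2,3):dx=+6,dy=+7->C; (2,4):dx=+8,dy=+12->C; (2,5):dx=-2,dy=-2->C
  (2,6):dx=-3,dy=-5->C; (2,7):dx=+1,dy=-7->D; (2,8):dx=-4,dy=+2->D; (2,9):dx=+3,dy=+5->C
  (2,10):dx=+7,dy=+9->C; (3,4):dx=+2,dy=+5->C; (3,5):dx=-8,dy=-9->C; (3,6):dx=-9,dy=-12->C
  (3,7):dx=-5,dy=-14->C; (3,8):dx=-10,dy=-5->C; (3,9):dx=-3,dy=-2->C; (3,10):dx=+1,dy=+2->C
  (4,5):dx=-10,dy=-14->C; (4,6):dx=-11,dy=-17->C; (4,7):dx=-7,dy=-19->C; (4,8):dx=-12,dy=-10->C
  (4,9):dx=-5,dy=-7->C; (4,10):dx=-1,dy=-3->C; (5,6):dx=-1,dy=-3->C; (5,7):dx=+3,dy=-5->D
  (5,8):dx=-2,dy=+4->D; (5,9):dx=+5,dy=+7->C; (5,10):dx=+9,dy=+11->C; (6,7):dx=+4,dy=-2->D
  (6,8):dx=-1,dy=+7->D; (6,9):dx=+6,dy=+10->C; (6,10):dx=+10,dy=+14->C; (7,8):dx=-5,dy=+9->D
  (7,9):dx=+2,dy=+12->C; (7,10):dx=+6,dy=+16->C; (8,9):dx=+7,dy=+3->C; (8,10):dx=+11,dy=+7->C
  (9,10):dx=+4,dy=+4->C
Step 2: C = 38, D = 7, total pairs = 45.
Step 3: tau = (C - D)/(n(n-1)/2) = (38 - 7)/45 = 0.688889.
Step 4: Exact two-sided p-value (enumerate n! = 3628800 permutations of y under H0): p = 0.004687.
Step 5: alpha = 0.05. reject H0.

tau_b = 0.6889 (C=38, D=7), p = 0.004687, reject H0.


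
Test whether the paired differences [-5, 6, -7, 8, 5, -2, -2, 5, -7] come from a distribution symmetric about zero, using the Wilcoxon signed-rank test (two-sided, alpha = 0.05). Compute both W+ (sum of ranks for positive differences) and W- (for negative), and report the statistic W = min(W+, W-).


Step 1: Drop any zero differences (none here) and take |d_i|.
|d| = [5, 6, 7, 8, 5, 2, 2, 5, 7]
Step 2: Midrank |d_i| (ties get averaged ranks).
ranks: |5|->4, |6|->6, |7|->7.5, |8|->9, |5|->4, |2|->1.5, |2|->1.5, |5|->4, |7|->7.5
Step 3: Attach original signs; sum ranks with positive sign and with negative sign.
W+ = 6 + 9 + 4 + 4 = 23
W- = 4 + 7.5 + 1.5 + 1.5 + 7.5 = 22
(Check: W+ + W- = 45 should equal n(n+1)/2 = 45.)
Step 4: Test statistic W = min(W+, W-) = 22.
Step 5: Ties in |d|, so use the tie-corrected normal approximation.
        E[W] = n(n+1)/4 = 9*10/4 = 22.5.
        Tie groups: |d|=2 (t=2), |d|=5 (t=3), |d|=7 (t=2); sum(t^3 - t) = 36.
        Var[W] = n(n+1)(2n+1)/24 - sum(t^3-t)/48 = 1710/24 - 36/48 = 70.5.
        z = (W - E[W]) / sqrt(Var[W]) = (22 - 22.5) / 8.3964 = -0.0595.
        Two-sided p = 2*Phi(z) = 0.952515.
Step 6: alpha = 0.05. fail to reject H0.

W+ = 23, W- = 22, W = min = 22, p = 0.952515, fail to reject H0.


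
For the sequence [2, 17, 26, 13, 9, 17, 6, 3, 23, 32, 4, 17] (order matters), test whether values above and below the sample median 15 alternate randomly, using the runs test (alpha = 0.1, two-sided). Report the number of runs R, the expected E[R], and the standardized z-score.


Step 1: Compute median = 15; label A = above, B = below.
Labels in order: BAABBABBAABA  (n_A = 6, n_B = 6)
Step 2: Count runs R = 8.
Step 3: Under H0 (random ordering), E[R] = 2*n_A*n_B/(n_A+n_B) + 1 = 2*6*6/12 + 1 = 7.0000.
        Var[R] = 2*n_A*n_B*(2*n_A*n_B - n_A - n_B) / ((n_A+n_B)^2 * (n_A+n_B-1)) = 4320/1584 = 2.7273.
        SD[R] = 1.6514.
Step 4: Continuity-corrected z = (R - 0.5 - E[R]) / SD[R] = (8 - 0.5 - 7.0000) / 1.6514 = 0.3028.
Step 5: Two-sided p-value via normal approximation = 2*(1 - Phi(|z|)) = 0.762069.
Step 6: alpha = 0.1. fail to reject H0.

R = 8, z = 0.3028, p = 0.762069, fail to reject H0.


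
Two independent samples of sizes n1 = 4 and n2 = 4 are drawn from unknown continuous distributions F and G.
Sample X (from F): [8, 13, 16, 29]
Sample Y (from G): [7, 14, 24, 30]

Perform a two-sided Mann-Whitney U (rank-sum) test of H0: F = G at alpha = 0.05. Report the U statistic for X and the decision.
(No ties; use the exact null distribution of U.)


Step 1: Combine and sort all 8 observations; assign midranks.
sorted (value, group): (7,Y), (8,X), (13,X), (14,Y), (16,X), (24,Y), (29,X), (30,Y)
ranks: 7->1, 8->2, 13->3, 14->4, 16->5, 24->6, 29->7, 30->8
Step 2: Rank sum for X: R1 = 2 + 3 + 5 + 7 = 17.
Step 3: U_X = R1 - n1(n1+1)/2 = 17 - 4*5/2 = 17 - 10 = 7.
       U_Y = n1*n2 - U_X = 16 - 7 = 9.
Step 4: No ties, so the exact null distribution of U (based on enumerating the C(8,4) = 70 equally likely rank assignments) gives the two-sided p-value.
Step 5: p-value = 0.885714; compare to alpha = 0.05. fail to reject H0.

U_X = 7, p = 0.885714, fail to reject H0 at alpha = 0.05.


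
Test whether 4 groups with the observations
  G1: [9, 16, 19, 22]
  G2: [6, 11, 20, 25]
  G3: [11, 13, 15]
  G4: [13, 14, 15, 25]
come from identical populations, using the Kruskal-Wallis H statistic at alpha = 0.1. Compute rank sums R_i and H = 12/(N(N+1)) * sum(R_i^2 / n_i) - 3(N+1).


Step 1: Combine all N = 15 observations and assign midranks.
sorted (value, group, rank): (6,G2,1), (9,G1,2), (11,G2,3.5), (11,G3,3.5), (13,G3,5.5), (13,G4,5.5), (14,G4,7), (15,G3,8.5), (15,G4,8.5), (16,G1,10), (19,G1,11), (20,G2,12), (22,G1,13), (25,G2,14.5), (25,G4,14.5)
Step 2: Sum ranks within each group.
R_1 = 36 (n_1 = 4)
R_2 = 31 (n_2 = 4)
R_3 = 17.5 (n_3 = 3)
R_4 = 35.5 (n_4 = 4)
Step 3: H = 12/(N(N+1)) * sum(R_i^2/n_i) - 3(N+1)
     = 12/(15*16) * (36^2/4 + 31^2/4 + 17.5^2/3 + 35.5^2/4) - 3*16
     = 0.050000 * 981.396 - 48
     = 1.069792.
Step 4: Ties present; correction factor C = 1 - 24/(15^3 - 15) = 0.992857. Corrected H = 1.069792 / 0.992857 = 1.077488.
Step 5: Under H0, H ~ chi^2(3); p-value = 0.782511.
Step 6: alpha = 0.1. fail to reject H0.

H = 1.0775, df = 3, p = 0.782511, fail to reject H0.


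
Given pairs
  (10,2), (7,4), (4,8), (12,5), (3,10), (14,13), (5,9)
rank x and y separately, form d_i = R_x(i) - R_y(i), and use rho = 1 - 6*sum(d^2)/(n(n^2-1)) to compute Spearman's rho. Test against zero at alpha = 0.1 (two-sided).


Step 1: Rank x and y separately (midranks; no ties here).
rank(x): 10->5, 7->4, 4->2, 12->6, 3->1, 14->7, 5->3
rank(y): 2->1, 4->2, 8->4, 5->3, 10->6, 13->7, 9->5
Step 2: d_i = R_x(i) - R_y(i); compute d_i^2.
  (5-1)^2=16, (4-2)^2=4, (2-4)^2=4, (6-3)^2=9, (1-6)^2=25, (7-7)^2=0, (3-5)^2=4
sum(d^2) = 62.
Step 3: rho = 1 - 6*62 / (7*(7^2 - 1)) = 1 - 372/336 = -0.107143.
Step 4: Under H0, t = rho * sqrt((n-2)/(1-rho^2)) = -0.2410 ~ t(5).
Step 5: Two-sided p-value from the t-distribution with 5 df = 0.819151.
Step 6: alpha = 0.1. fail to reject H0.

rho = -0.1071, p = 0.819151, fail to reject H0 at alpha = 0.1.


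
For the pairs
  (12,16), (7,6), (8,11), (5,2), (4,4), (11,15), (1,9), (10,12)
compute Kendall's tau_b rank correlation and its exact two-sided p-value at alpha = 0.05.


Step 1: Enumerate the 28 unordered pairs (i,j) with i<j and classify each by sign(x_j-x_i) * sign(y_j-y_i).
  (1,2):dx=-5,dy=-10->C; (1,3):dx=-4,dy=-5->C; (1,4):dx=-7,dy=-14->C; (1,5):dx=-8,dy=-12->C
  (1,6):dx=-1,dy=-1->C; (1,7):dx=-11,dy=-7->C; (1,8):dx=-2,dy=-4->C; (2,3):dx=+1,dy=+5->C
  (2,4):dx=-2,dy=-4->C; (2,5):dx=-3,dy=-2->C; (2,6):dx=+4,dy=+9->C; (2,7):dx=-6,dy=+3->D
  (2,8):dx=+3,dy=+6->C; (3,4):dx=-3,dy=-9->C; (3,5):dx=-4,dy=-7->C; (3,6):dx=+3,dy=+4->C
  (3,7):dx=-7,dy=-2->C; (3,8):dx=+2,dy=+1->C; (4,5):dx=-1,dy=+2->D; (4,6):dx=+6,dy=+13->C
  (4,7):dx=-4,dy=+7->D; (4,8):dx=+5,dy=+10->C; (5,6):dx=+7,dy=+11->C; (5,7):dx=-3,dy=+5->D
  (5,8):dx=+6,dy=+8->C; (6,7):dx=-10,dy=-6->C; (6,8):dx=-1,dy=-3->C; (7,8):dx=+9,dy=+3->C
Step 2: C = 24, D = 4, total pairs = 28.
Step 3: tau = (C - D)/(n(n-1)/2) = (24 - 4)/28 = 0.714286.
Step 4: Exact two-sided p-value (enumerate n! = 40320 permutations of y under H0): p = 0.014137.
Step 5: alpha = 0.05. reject H0.

tau_b = 0.7143 (C=24, D=4), p = 0.014137, reject H0.


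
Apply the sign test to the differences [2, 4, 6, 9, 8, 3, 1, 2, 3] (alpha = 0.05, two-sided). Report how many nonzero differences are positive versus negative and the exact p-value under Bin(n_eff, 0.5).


Step 1: Discard zero differences. Original n = 9; n_eff = number of nonzero differences = 9.
Nonzero differences (with sign): +2, +4, +6, +9, +8, +3, +1, +2, +3
Step 2: Count signs: positive = 9, negative = 0.
Step 3: Under H0: P(positive) = 0.5, so the number of positives S ~ Bin(9, 0.5).
Step 4: Two-sided exact p-value = sum of Bin(9,0.5) probabilities at or below the observed probability = 0.003906.
Step 5: alpha = 0.05. reject H0.

n_eff = 9, pos = 9, neg = 0, p = 0.003906, reject H0.


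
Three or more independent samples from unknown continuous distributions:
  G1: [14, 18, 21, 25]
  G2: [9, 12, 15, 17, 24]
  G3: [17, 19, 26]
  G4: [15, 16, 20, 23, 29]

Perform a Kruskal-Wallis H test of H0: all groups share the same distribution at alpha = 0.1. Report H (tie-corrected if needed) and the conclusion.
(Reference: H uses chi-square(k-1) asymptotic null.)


Step 1: Combine all N = 17 observations and assign midranks.
sorted (value, group, rank): (9,G2,1), (12,G2,2), (14,G1,3), (15,G2,4.5), (15,G4,4.5), (16,G4,6), (17,G2,7.5), (17,G3,7.5), (18,G1,9), (19,G3,10), (20,G4,11), (21,G1,12), (23,G4,13), (24,G2,14), (25,G1,15), (26,G3,16), (29,G4,17)
Step 2: Sum ranks within each group.
R_1 = 39 (n_1 = 4)
R_2 = 29 (n_2 = 5)
R_3 = 33.5 (n_3 = 3)
R_4 = 51.5 (n_4 = 5)
Step 3: H = 12/(N(N+1)) * sum(R_i^2/n_i) - 3(N+1)
     = 12/(17*18) * (39^2/4 + 29^2/5 + 33.5^2/3 + 51.5^2/5) - 3*18
     = 0.039216 * 1452.98 - 54
     = 2.979739.
Step 4: Ties present; correction factor C = 1 - 12/(17^3 - 17) = 0.997549. Corrected H = 2.979739 / 0.997549 = 2.987060.
Step 5: Under H0, H ~ chi^2(3); p-value = 0.393625.
Step 6: alpha = 0.1. fail to reject H0.

H = 2.9871, df = 3, p = 0.393625, fail to reject H0.


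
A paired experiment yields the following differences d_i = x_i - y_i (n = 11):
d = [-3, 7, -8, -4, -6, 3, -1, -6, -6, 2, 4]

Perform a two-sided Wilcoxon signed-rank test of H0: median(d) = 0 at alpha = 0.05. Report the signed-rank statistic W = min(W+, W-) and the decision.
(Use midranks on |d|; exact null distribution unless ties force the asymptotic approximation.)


Step 1: Drop any zero differences (none here) and take |d_i|.
|d| = [3, 7, 8, 4, 6, 3, 1, 6, 6, 2, 4]
Step 2: Midrank |d_i| (ties get averaged ranks).
ranks: |3|->3.5, |7|->10, |8|->11, |4|->5.5, |6|->8, |3|->3.5, |1|->1, |6|->8, |6|->8, |2|->2, |4|->5.5
Step 3: Attach original signs; sum ranks with positive sign and with negative sign.
W+ = 10 + 3.5 + 2 + 5.5 = 21
W- = 3.5 + 11 + 5.5 + 8 + 1 + 8 + 8 = 45
(Check: W+ + W- = 66 should equal n(n+1)/2 = 66.)
Step 4: Test statistic W = min(W+, W-) = 21.
Step 5: Ties in |d|, so use the tie-corrected normal approximation.
        E[W] = n(n+1)/4 = 11*12/4 = 33.
        Tie groups: |d|=3 (t=2), |d|=4 (t=2), |d|=6 (t=3); sum(t^3 - t) = 36.
        Var[W] = n(n+1)(2n+1)/24 - sum(t^3-t)/48 = 3036/24 - 36/48 = 125.75.
        z = (W - E[W]) / sqrt(Var[W]) = (21 - 33) / 11.2138 = -1.0701.
        Two-sided p = 2*Phi(z) = 0.284571.
Step 6: alpha = 0.05. fail to reject H0.

W+ = 21, W- = 45, W = min = 21, p = 0.284571, fail to reject H0.


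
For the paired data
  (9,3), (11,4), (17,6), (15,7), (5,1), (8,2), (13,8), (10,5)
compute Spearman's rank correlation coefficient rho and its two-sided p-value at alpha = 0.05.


Step 1: Rank x and y separately (midranks; no ties here).
rank(x): 9->3, 11->5, 17->8, 15->7, 5->1, 8->2, 13->6, 10->4
rank(y): 3->3, 4->4, 6->6, 7->7, 1->1, 2->2, 8->8, 5->5
Step 2: d_i = R_x(i) - R_y(i); compute d_i^2.
  (3-3)^2=0, (5-4)^2=1, (8-6)^2=4, (7-7)^2=0, (1-1)^2=0, (2-2)^2=0, (6-8)^2=4, (4-5)^2=1
sum(d^2) = 10.
Step 3: rho = 1 - 6*10 / (8*(8^2 - 1)) = 1 - 60/504 = 0.880952.
Step 4: Under H0, t = rho * sqrt((n-2)/(1-rho^2)) = 4.5601 ~ t(6).
Step 5: Two-sided p-value from the t-distribution with 6 df = 0.003850.
Step 6: alpha = 0.05. reject H0.

rho = 0.8810, p = 0.003850, reject H0 at alpha = 0.05.


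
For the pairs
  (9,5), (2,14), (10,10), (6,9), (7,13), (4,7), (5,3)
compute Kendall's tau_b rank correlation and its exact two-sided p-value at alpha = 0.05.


Step 1: Enumerate the 21 unordered pairs (i,j) with i<j and classify each by sign(x_j-x_i) * sign(y_j-y_i).
  (1,2):dx=-7,dy=+9->D; (1,3):dx=+1,dy=+5->C; (1,4):dx=-3,dy=+4->D; (1,5):dx=-2,dy=+8->D
  (1,6):dx=-5,dy=+2->D; (1,7):dx=-4,dy=-2->C; (2,3):dx=+8,dy=-4->D; (2,4):dx=+4,dy=-5->D
  (2,5):dx=+5,dy=-1->D; (2,6):dx=+2,dy=-7->D; (2,7):dx=+3,dy=-11->D; (3,4):dx=-4,dy=-1->C
  (3,5):dx=-3,dy=+3->D; (3,6):dx=-6,dy=-3->C; (3,7):dx=-5,dy=-7->C; (4,5):dx=+1,dy=+4->C
  (4,6):dx=-2,dy=-2->C; (4,7):dx=-1,dy=-6->C; (5,6):dx=-3,dy=-6->C; (5,7):dx=-2,dy=-10->C
  (6,7):dx=+1,dy=-4->D
Step 2: C = 10, D = 11, total pairs = 21.
Step 3: tau = (C - D)/(n(n-1)/2) = (10 - 11)/21 = -0.047619.
Step 4: Exact two-sided p-value (enumerate n! = 5040 permutations of y under H0): p = 1.000000.
Step 5: alpha = 0.05. fail to reject H0.

tau_b = -0.0476 (C=10, D=11), p = 1.000000, fail to reject H0.


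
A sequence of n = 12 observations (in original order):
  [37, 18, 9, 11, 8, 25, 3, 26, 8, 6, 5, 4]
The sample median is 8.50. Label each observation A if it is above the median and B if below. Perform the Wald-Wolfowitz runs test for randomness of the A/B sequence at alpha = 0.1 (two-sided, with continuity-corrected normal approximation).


Step 1: Compute median = 8.50; label A = above, B = below.
Labels in order: AAAABABABBBB  (n_A = 6, n_B = 6)
Step 2: Count runs R = 6.
Step 3: Under H0 (random ordering), E[R] = 2*n_A*n_B/(n_A+n_B) + 1 = 2*6*6/12 + 1 = 7.0000.
        Var[R] = 2*n_A*n_B*(2*n_A*n_B - n_A - n_B) / ((n_A+n_B)^2 * (n_A+n_B-1)) = 4320/1584 = 2.7273.
        SD[R] = 1.6514.
Step 4: Continuity-corrected z = (R + 0.5 - E[R]) / SD[R] = (6 + 0.5 - 7.0000) / 1.6514 = -0.3028.
Step 5: Two-sided p-value via normal approximation = 2*(1 - Phi(|z|)) = 0.762069.
Step 6: alpha = 0.1. fail to reject H0.

R = 6, z = -0.3028, p = 0.762069, fail to reject H0.


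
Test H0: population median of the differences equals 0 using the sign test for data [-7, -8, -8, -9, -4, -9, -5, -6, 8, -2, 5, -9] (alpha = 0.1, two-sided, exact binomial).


Step 1: Discard zero differences. Original n = 12; n_eff = number of nonzero differences = 12.
Nonzero differences (with sign): -7, -8, -8, -9, -4, -9, -5, -6, +8, -2, +5, -9
Step 2: Count signs: positive = 2, negative = 10.
Step 3: Under H0: P(positive) = 0.5, so the number of positives S ~ Bin(12, 0.5).
Step 4: Two-sided exact p-value = sum of Bin(12,0.5) probabilities at or below the observed probability = 0.038574.
Step 5: alpha = 0.1. reject H0.

n_eff = 12, pos = 2, neg = 10, p = 0.038574, reject H0.


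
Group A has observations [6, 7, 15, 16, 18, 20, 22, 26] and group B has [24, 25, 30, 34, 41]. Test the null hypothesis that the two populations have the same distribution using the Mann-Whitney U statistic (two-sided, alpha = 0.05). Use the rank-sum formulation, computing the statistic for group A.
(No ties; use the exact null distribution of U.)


Step 1: Combine and sort all 13 observations; assign midranks.
sorted (value, group): (6,X), (7,X), (15,X), (16,X), (18,X), (20,X), (22,X), (24,Y), (25,Y), (26,X), (30,Y), (34,Y), (41,Y)
ranks: 6->1, 7->2, 15->3, 16->4, 18->5, 20->6, 22->7, 24->8, 25->9, 26->10, 30->11, 34->12, 41->13
Step 2: Rank sum for X: R1 = 1 + 2 + 3 + 4 + 5 + 6 + 7 + 10 = 38.
Step 3: U_X = R1 - n1(n1+1)/2 = 38 - 8*9/2 = 38 - 36 = 2.
       U_Y = n1*n2 - U_X = 40 - 2 = 38.
Step 4: No ties, so the exact null distribution of U (based on enumerating the C(13,8) = 1287 equally likely rank assignments) gives the two-sided p-value.
Step 5: p-value = 0.006216; compare to alpha = 0.05. reject H0.

U_X = 2, p = 0.006216, reject H0 at alpha = 0.05.


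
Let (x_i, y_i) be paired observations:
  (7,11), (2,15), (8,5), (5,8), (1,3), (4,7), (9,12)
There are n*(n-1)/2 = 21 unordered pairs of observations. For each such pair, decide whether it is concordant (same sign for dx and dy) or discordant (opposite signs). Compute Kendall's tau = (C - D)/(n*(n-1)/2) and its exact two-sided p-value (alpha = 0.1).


Step 1: Enumerate the 21 unordered pairs (i,j) with i<j and classify each by sign(x_j-x_i) * sign(y_j-y_i).
  (1,2):dx=-5,dy=+4->D; (1,3):dx=+1,dy=-6->D; (1,4):dx=-2,dy=-3->C; (1,5):dx=-6,dy=-8->C
  (1,6):dx=-3,dy=-4->C; (1,7):dx=+2,dy=+1->C; (2,3):dx=+6,dy=-10->D; (2,4):dx=+3,dy=-7->D
  (2,5):dx=-1,dy=-12->C; (2,6):dx=+2,dy=-8->D; (2,7):dx=+7,dy=-3->D; (3,4):dx=-3,dy=+3->D
  (3,5):dx=-7,dy=-2->C; (3,6):dx=-4,dy=+2->D; (3,7):dx=+1,dy=+7->C; (4,5):dx=-4,dy=-5->C
  (4,6):dx=-1,dy=-1->C; (4,7):dx=+4,dy=+4->C; (5,6):dx=+3,dy=+4->C; (5,7):dx=+8,dy=+9->C
  (6,7):dx=+5,dy=+5->C
Step 2: C = 13, D = 8, total pairs = 21.
Step 3: tau = (C - D)/(n(n-1)/2) = (13 - 8)/21 = 0.238095.
Step 4: Exact two-sided p-value (enumerate n! = 5040 permutations of y under H0): p = 0.561905.
Step 5: alpha = 0.1. fail to reject H0.

tau_b = 0.2381 (C=13, D=8), p = 0.561905, fail to reject H0.


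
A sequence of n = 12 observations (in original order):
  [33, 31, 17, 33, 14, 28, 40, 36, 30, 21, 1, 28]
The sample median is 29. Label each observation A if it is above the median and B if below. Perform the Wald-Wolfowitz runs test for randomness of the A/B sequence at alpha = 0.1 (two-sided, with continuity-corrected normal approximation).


Step 1: Compute median = 29; label A = above, B = below.
Labels in order: AABABBAAABBB  (n_A = 6, n_B = 6)
Step 2: Count runs R = 6.
Step 3: Under H0 (random ordering), E[R] = 2*n_A*n_B/(n_A+n_B) + 1 = 2*6*6/12 + 1 = 7.0000.
        Var[R] = 2*n_A*n_B*(2*n_A*n_B - n_A - n_B) / ((n_A+n_B)^2 * (n_A+n_B-1)) = 4320/1584 = 2.7273.
        SD[R] = 1.6514.
Step 4: Continuity-corrected z = (R + 0.5 - E[R]) / SD[R] = (6 + 0.5 - 7.0000) / 1.6514 = -0.3028.
Step 5: Two-sided p-value via normal approximation = 2*(1 - Phi(|z|)) = 0.762069.
Step 6: alpha = 0.1. fail to reject H0.

R = 6, z = -0.3028, p = 0.762069, fail to reject H0.


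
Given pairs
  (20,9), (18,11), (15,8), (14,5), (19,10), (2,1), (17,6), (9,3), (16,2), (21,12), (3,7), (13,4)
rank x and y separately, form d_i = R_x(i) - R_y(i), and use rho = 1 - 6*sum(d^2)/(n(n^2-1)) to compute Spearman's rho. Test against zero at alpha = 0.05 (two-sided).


Step 1: Rank x and y separately (midranks; no ties here).
rank(x): 20->11, 18->9, 15->6, 14->5, 19->10, 2->1, 17->8, 9->3, 16->7, 21->12, 3->2, 13->4
rank(y): 9->9, 11->11, 8->8, 5->5, 10->10, 1->1, 6->6, 3->3, 2->2, 12->12, 7->7, 4->4
Step 2: d_i = R_x(i) - R_y(i); compute d_i^2.
  (11-9)^2=4, (9-11)^2=4, (6-8)^2=4, (5-5)^2=0, (10-10)^2=0, (1-1)^2=0, (8-6)^2=4, (3-3)^2=0, (7-2)^2=25, (12-12)^2=0, (2-7)^2=25, (4-4)^2=0
sum(d^2) = 66.
Step 3: rho = 1 - 6*66 / (12*(12^2 - 1)) = 1 - 396/1716 = 0.769231.
Step 4: Under H0, t = rho * sqrt((n-2)/(1-rho^2)) = 3.8069 ~ t(10).
Step 5: Two-sided p-value from the t-distribution with 10 df = 0.003446.
Step 6: alpha = 0.05. reject H0.

rho = 0.7692, p = 0.003446, reject H0 at alpha = 0.05.


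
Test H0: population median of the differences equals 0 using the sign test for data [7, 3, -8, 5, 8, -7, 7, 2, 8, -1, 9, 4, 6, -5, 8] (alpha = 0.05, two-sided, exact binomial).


Step 1: Discard zero differences. Original n = 15; n_eff = number of nonzero differences = 15.
Nonzero differences (with sign): +7, +3, -8, +5, +8, -7, +7, +2, +8, -1, +9, +4, +6, -5, +8
Step 2: Count signs: positive = 11, negative = 4.
Step 3: Under H0: P(positive) = 0.5, so the number of positives S ~ Bin(15, 0.5).
Step 4: Two-sided exact p-value = sum of Bin(15,0.5) probabilities at or below the observed probability = 0.118469.
Step 5: alpha = 0.05. fail to reject H0.

n_eff = 15, pos = 11, neg = 4, p = 0.118469, fail to reject H0.


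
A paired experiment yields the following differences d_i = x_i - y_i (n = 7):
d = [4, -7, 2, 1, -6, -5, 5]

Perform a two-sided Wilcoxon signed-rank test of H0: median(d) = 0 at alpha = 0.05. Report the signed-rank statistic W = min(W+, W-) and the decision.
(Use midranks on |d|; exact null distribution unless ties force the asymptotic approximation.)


Step 1: Drop any zero differences (none here) and take |d_i|.
|d| = [4, 7, 2, 1, 6, 5, 5]
Step 2: Midrank |d_i| (ties get averaged ranks).
ranks: |4|->3, |7|->7, |2|->2, |1|->1, |6|->6, |5|->4.5, |5|->4.5
Step 3: Attach original signs; sum ranks with positive sign and with negative sign.
W+ = 3 + 2 + 1 + 4.5 = 10.5
W- = 7 + 6 + 4.5 = 17.5
(Check: W+ + W- = 28 should equal n(n+1)/2 = 28.)
Step 4: Test statistic W = min(W+, W-) = 10.5.
Step 5: Ties in |d|, so use the tie-corrected normal approximation.
        E[W] = n(n+1)/4 = 7*8/4 = 14.
        Tie groups: |d|=5 (t=2); sum(t^3 - t) = 6.
        Var[W] = n(n+1)(2n+1)/24 - sum(t^3-t)/48 = 840/24 - 6/48 = 34.875.
        z = (W - E[W]) / sqrt(Var[W]) = (10.5 - 14) / 5.9055 = -0.5927.
        Two-sided p = 2*Phi(z) = 0.553404.
Step 6: alpha = 0.05. fail to reject H0.

W+ = 10.5, W- = 17.5, W = min = 10.5, p = 0.553404, fail to reject H0.


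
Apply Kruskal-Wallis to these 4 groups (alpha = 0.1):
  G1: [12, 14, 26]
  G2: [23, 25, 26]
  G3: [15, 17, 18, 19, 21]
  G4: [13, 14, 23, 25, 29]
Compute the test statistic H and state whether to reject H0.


Step 1: Combine all N = 16 observations and assign midranks.
sorted (value, group, rank): (12,G1,1), (13,G4,2), (14,G1,3.5), (14,G4,3.5), (15,G3,5), (17,G3,6), (18,G3,7), (19,G3,8), (21,G3,9), (23,G2,10.5), (23,G4,10.5), (25,G2,12.5), (25,G4,12.5), (26,G1,14.5), (26,G2,14.5), (29,G4,16)
Step 2: Sum ranks within each group.
R_1 = 19 (n_1 = 3)
R_2 = 37.5 (n_2 = 3)
R_3 = 35 (n_3 = 5)
R_4 = 44.5 (n_4 = 5)
Step 3: H = 12/(N(N+1)) * sum(R_i^2/n_i) - 3(N+1)
     = 12/(16*17) * (19^2/3 + 37.5^2/3 + 35^2/5 + 44.5^2/5) - 3*17
     = 0.044118 * 1230.13 - 51
     = 3.270588.
Step 4: Ties present; correction factor C = 1 - 24/(16^3 - 16) = 0.994118. Corrected H = 3.270588 / 0.994118 = 3.289941.
Step 5: Under H0, H ~ chi^2(3); p-value = 0.349045.
Step 6: alpha = 0.1. fail to reject H0.

H = 3.2899, df = 3, p = 0.349045, fail to reject H0.


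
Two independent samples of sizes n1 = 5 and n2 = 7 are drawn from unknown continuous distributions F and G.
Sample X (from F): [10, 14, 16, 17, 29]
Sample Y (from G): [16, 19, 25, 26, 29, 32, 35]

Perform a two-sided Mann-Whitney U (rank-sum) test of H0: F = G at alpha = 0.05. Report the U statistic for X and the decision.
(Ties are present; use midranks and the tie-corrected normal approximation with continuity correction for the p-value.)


Step 1: Combine and sort all 12 observations; assign midranks.
sorted (value, group): (10,X), (14,X), (16,X), (16,Y), (17,X), (19,Y), (25,Y), (26,Y), (29,X), (29,Y), (32,Y), (35,Y)
ranks: 10->1, 14->2, 16->3.5, 16->3.5, 17->5, 19->6, 25->7, 26->8, 29->9.5, 29->9.5, 32->11, 35->12
Step 2: Rank sum for X: R1 = 1 + 2 + 3.5 + 5 + 9.5 = 21.
Step 3: U_X = R1 - n1(n1+1)/2 = 21 - 5*6/2 = 21 - 15 = 6.
       U_Y = n1*n2 - U_X = 35 - 6 = 29.
Step 4: Ties are present, so use the tie-corrected normal approximation (with continuity correction) for the p-value.
Step 5: p-value = 0.073025; compare to alpha = 0.05. fail to reject H0.

U_X = 6, p = 0.073025, fail to reject H0 at alpha = 0.05.


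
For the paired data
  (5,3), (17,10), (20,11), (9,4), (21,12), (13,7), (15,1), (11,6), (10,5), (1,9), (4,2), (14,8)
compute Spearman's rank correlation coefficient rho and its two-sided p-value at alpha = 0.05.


Step 1: Rank x and y separately (midranks; no ties here).
rank(x): 5->3, 17->10, 20->11, 9->4, 21->12, 13->7, 15->9, 11->6, 10->5, 1->1, 4->2, 14->8
rank(y): 3->3, 10->10, 11->11, 4->4, 12->12, 7->7, 1->1, 6->6, 5->5, 9->9, 2->2, 8->8
Step 2: d_i = R_x(i) - R_y(i); compute d_i^2.
  (3-3)^2=0, (10-10)^2=0, (11-11)^2=0, (4-4)^2=0, (12-12)^2=0, (7-7)^2=0, (9-1)^2=64, (6-6)^2=0, (5-5)^2=0, (1-9)^2=64, (2-2)^2=0, (8-8)^2=0
sum(d^2) = 128.
Step 3: rho = 1 - 6*128 / (12*(12^2 - 1)) = 1 - 768/1716 = 0.552448.
Step 4: Under H0, t = rho * sqrt((n-2)/(1-rho^2)) = 2.0959 ~ t(10).
Step 5: Two-sided p-value from the t-distribution with 10 df = 0.062511.
Step 6: alpha = 0.05. fail to reject H0.

rho = 0.5524, p = 0.062511, fail to reject H0 at alpha = 0.05.


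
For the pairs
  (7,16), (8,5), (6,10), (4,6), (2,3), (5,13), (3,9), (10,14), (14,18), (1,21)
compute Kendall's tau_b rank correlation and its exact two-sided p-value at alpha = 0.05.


Step 1: Enumerate the 45 unordered pairs (i,j) with i<j and classify each by sign(x_j-x_i) * sign(y_j-y_i).
  (1,2):dx=+1,dy=-11->D; (1,3):dx=-1,dy=-6->C; (1,4):dx=-3,dy=-10->C; (1,5):dx=-5,dy=-13->C
  (1,6):dx=-2,dy=-3->C; (1,7):dx=-4,dy=-7->C; (1,8):dx=+3,dy=-2->D; (1,9):dx=+7,dy=+2->C
  (1,10):dx=-6,dy=+5->D; (2,3):dx=-2,dy=+5->D; (2,4):dx=-4,dy=+1->D; (2,5):dx=-6,dy=-2->C
  (2,6):dx=-3,dy=+8->D; (2,7):dx=-5,dy=+4->D; (2,8):dx=+2,dy=+9->C; (2,9):dx=+6,dy=+13->C
  (2,10):dx=-7,dy=+16->D; (3,4):dx=-2,dy=-4->C; (3,5):dx=-4,dy=-7->C; (3,6):dx=-1,dy=+3->D
  (3,7):dx=-3,dy=-1->C; (3,8):dx=+4,dy=+4->C; (3,9):dx=+8,dy=+8->C; (3,10):dx=-5,dy=+11->D
  (4,5):dx=-2,dy=-3->C; (4,6):dx=+1,dy=+7->C; (4,7):dx=-1,dy=+3->D; (4,8):dx=+6,dy=+8->C
  (4,9):dx=+10,dy=+12->C; (4,10):dx=-3,dy=+15->D; (5,6):dx=+3,dy=+10->C; (5,7):dx=+1,dy=+6->C
  (5,8):dx=+8,dy=+11->C; (5,9):dx=+12,dy=+15->C; (5,10):dx=-1,dy=+18->D; (6,7):dx=-2,dy=-4->C
  (6,8):dx=+5,dy=+1->C; (6,9):dx=+9,dy=+5->C; (6,10):dx=-4,dy=+8->D; (7,8):dx=+7,dy=+5->C
  (7,9):dx=+11,dy=+9->C; (7,10):dx=-2,dy=+12->D; (8,9):dx=+4,dy=+4->C; (8,10):dx=-9,dy=+7->D
  (9,10):dx=-13,dy=+3->D
Step 2: C = 28, D = 17, total pairs = 45.
Step 3: tau = (C - D)/(n(n-1)/2) = (28 - 17)/45 = 0.244444.
Step 4: Exact two-sided p-value (enumerate n! = 3628800 permutations of y under H0): p = 0.380720.
Step 5: alpha = 0.05. fail to reject H0.

tau_b = 0.2444 (C=28, D=17), p = 0.380720, fail to reject H0.


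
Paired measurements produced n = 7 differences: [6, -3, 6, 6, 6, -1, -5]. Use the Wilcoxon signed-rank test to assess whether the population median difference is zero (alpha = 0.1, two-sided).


Step 1: Drop any zero differences (none here) and take |d_i|.
|d| = [6, 3, 6, 6, 6, 1, 5]
Step 2: Midrank |d_i| (ties get averaged ranks).
ranks: |6|->5.5, |3|->2, |6|->5.5, |6|->5.5, |6|->5.5, |1|->1, |5|->3
Step 3: Attach original signs; sum ranks with positive sign and with negative sign.
W+ = 5.5 + 5.5 + 5.5 + 5.5 = 22
W- = 2 + 1 + 3 = 6
(Check: W+ + W- = 28 should equal n(n+1)/2 = 28.)
Step 4: Test statistic W = min(W+, W-) = 6.
Step 5: Ties in |d|, so use the tie-corrected normal approximation.
        E[W] = n(n+1)/4 = 7*8/4 = 14.
        Tie groups: |d|=6 (t=4); sum(t^3 - t) = 60.
        Var[W] = n(n+1)(2n+1)/24 - sum(t^3-t)/48 = 840/24 - 60/48 = 33.75.
        z = (W - E[W]) / sqrt(Var[W]) = (6 - 14) / 5.8095 = -1.3771.
        Two-sided p = 2*Phi(z) = 0.168493.
Step 6: alpha = 0.1. fail to reject H0.

W+ = 22, W- = 6, W = min = 6, p = 0.168493, fail to reject H0.


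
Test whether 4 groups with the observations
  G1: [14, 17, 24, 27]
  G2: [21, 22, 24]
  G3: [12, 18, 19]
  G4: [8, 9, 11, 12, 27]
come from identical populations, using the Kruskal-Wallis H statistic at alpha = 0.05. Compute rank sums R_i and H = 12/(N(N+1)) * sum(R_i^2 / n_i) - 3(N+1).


Step 1: Combine all N = 15 observations and assign midranks.
sorted (value, group, rank): (8,G4,1), (9,G4,2), (11,G4,3), (12,G3,4.5), (12,G4,4.5), (14,G1,6), (17,G1,7), (18,G3,8), (19,G3,9), (21,G2,10), (22,G2,11), (24,G1,12.5), (24,G2,12.5), (27,G1,14.5), (27,G4,14.5)
Step 2: Sum ranks within each group.
R_1 = 40 (n_1 = 4)
R_2 = 33.5 (n_2 = 3)
R_3 = 21.5 (n_3 = 3)
R_4 = 25 (n_4 = 5)
Step 3: H = 12/(N(N+1)) * sum(R_i^2/n_i) - 3(N+1)
     = 12/(15*16) * (40^2/4 + 33.5^2/3 + 21.5^2/3 + 25^2/5) - 3*16
     = 0.050000 * 1053.17 - 48
     = 4.658333.
Step 4: Ties present; correction factor C = 1 - 18/(15^3 - 15) = 0.994643. Corrected H = 4.658333 / 0.994643 = 4.683423.
Step 5: Under H0, H ~ chi^2(3); p-value = 0.196501.
Step 6: alpha = 0.05. fail to reject H0.

H = 4.6834, df = 3, p = 0.196501, fail to reject H0.


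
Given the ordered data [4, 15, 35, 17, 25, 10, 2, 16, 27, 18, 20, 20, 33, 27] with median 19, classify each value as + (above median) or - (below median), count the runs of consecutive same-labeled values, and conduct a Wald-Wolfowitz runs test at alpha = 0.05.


Step 1: Compute median = 19; label A = above, B = below.
Labels in order: BBABABBBABAAAA  (n_A = 7, n_B = 7)
Step 2: Count runs R = 8.
Step 3: Under H0 (random ordering), E[R] = 2*n_A*n_B/(n_A+n_B) + 1 = 2*7*7/14 + 1 = 8.0000.
        Var[R] = 2*n_A*n_B*(2*n_A*n_B - n_A - n_B) / ((n_A+n_B)^2 * (n_A+n_B-1)) = 8232/2548 = 3.2308.
        SD[R] = 1.7974.
Step 4: R = E[R], so z = 0 with no continuity correction.
Step 5: Two-sided p-value via normal approximation = 2*(1 - Phi(|z|)) = 1.000000.
Step 6: alpha = 0.05. fail to reject H0.

R = 8, z = 0.0000, p = 1.000000, fail to reject H0.


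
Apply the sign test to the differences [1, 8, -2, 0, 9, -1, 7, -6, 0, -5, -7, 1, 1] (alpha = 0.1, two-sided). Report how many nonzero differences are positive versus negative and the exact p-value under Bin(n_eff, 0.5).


Step 1: Discard zero differences. Original n = 13; n_eff = number of nonzero differences = 11.
Nonzero differences (with sign): +1, +8, -2, +9, -1, +7, -6, -5, -7, +1, +1
Step 2: Count signs: positive = 6, negative = 5.
Step 3: Under H0: P(positive) = 0.5, so the number of positives S ~ Bin(11, 0.5).
Step 4: Two-sided exact p-value = sum of Bin(11,0.5) probabilities at or below the observed probability = 1.000000.
Step 5: alpha = 0.1. fail to reject H0.

n_eff = 11, pos = 6, neg = 5, p = 1.000000, fail to reject H0.


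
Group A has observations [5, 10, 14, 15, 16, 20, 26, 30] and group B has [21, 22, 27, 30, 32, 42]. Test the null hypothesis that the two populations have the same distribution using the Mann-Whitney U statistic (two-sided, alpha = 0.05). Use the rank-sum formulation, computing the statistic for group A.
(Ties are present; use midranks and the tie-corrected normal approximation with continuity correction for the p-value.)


Step 1: Combine and sort all 14 observations; assign midranks.
sorted (value, group): (5,X), (10,X), (14,X), (15,X), (16,X), (20,X), (21,Y), (22,Y), (26,X), (27,Y), (30,X), (30,Y), (32,Y), (42,Y)
ranks: 5->1, 10->2, 14->3, 15->4, 16->5, 20->6, 21->7, 22->8, 26->9, 27->10, 30->11.5, 30->11.5, 32->13, 42->14
Step 2: Rank sum for X: R1 = 1 + 2 + 3 + 4 + 5 + 6 + 9 + 11.5 = 41.5.
Step 3: U_X = R1 - n1(n1+1)/2 = 41.5 - 8*9/2 = 41.5 - 36 = 5.5.
       U_Y = n1*n2 - U_X = 48 - 5.5 = 42.5.
Step 4: Ties are present, so use the tie-corrected normal approximation (with continuity correction) for the p-value.
Step 5: p-value = 0.020000; compare to alpha = 0.05. reject H0.

U_X = 5.5, p = 0.020000, reject H0 at alpha = 0.05.


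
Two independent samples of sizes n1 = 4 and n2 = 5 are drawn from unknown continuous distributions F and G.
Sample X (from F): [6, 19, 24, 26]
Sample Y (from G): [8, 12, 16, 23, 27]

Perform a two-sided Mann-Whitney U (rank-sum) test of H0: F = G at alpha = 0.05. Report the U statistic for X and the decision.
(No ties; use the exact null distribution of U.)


Step 1: Combine and sort all 9 observations; assign midranks.
sorted (value, group): (6,X), (8,Y), (12,Y), (16,Y), (19,X), (23,Y), (24,X), (26,X), (27,Y)
ranks: 6->1, 8->2, 12->3, 16->4, 19->5, 23->6, 24->7, 26->8, 27->9
Step 2: Rank sum for X: R1 = 1 + 5 + 7 + 8 = 21.
Step 3: U_X = R1 - n1(n1+1)/2 = 21 - 4*5/2 = 21 - 10 = 11.
       U_Y = n1*n2 - U_X = 20 - 11 = 9.
Step 4: No ties, so the exact null distribution of U (based on enumerating the C(9,4) = 126 equally likely rank assignments) gives the two-sided p-value.
Step 5: p-value = 0.904762; compare to alpha = 0.05. fail to reject H0.

U_X = 11, p = 0.904762, fail to reject H0 at alpha = 0.05.
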